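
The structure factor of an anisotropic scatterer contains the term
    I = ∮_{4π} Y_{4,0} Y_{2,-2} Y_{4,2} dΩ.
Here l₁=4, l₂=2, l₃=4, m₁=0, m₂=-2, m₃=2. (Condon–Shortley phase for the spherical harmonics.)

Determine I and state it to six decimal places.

Rules hold: Σm=0, L=10 even, 2≤4≤6.
N = 9·5·9 = 405
Δ = 2!·6!·2!/11! = 1/13860
Racah Σ t=0..2: t=0:+1/192 t=1:−1/36 t=2:+1/192 = -5/288
⇒ 3j(4 2 4; 0 0 0)² = 20/693, sgn -1
Racah Σ t=0..0: t=0:+1/192 = 1/192
⇒ 3j(4 2 4; 0 -2 2)² = 3/77, sgn +1
4πI² = N·(3j₀)²·(3jₘ)² = 2700/5929
I = -1·√(0.455389/4π) = -0.19036462

-0.190365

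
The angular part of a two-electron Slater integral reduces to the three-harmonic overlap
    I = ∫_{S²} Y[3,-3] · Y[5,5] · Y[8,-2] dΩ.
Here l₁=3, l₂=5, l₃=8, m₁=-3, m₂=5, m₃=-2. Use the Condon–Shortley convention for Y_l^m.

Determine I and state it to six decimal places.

Rules hold: Σm=0, L=16 even, 2≤8≤8.
N = 7·11·17 = 1309
Δ = 0!·6!·10!/17! = 1/136136
Racah Σ t=0..0: t=0:+1/518400 = 1/518400
⇒ 3j(3 5 8; 0 0 0)² = 56/2431, sgn +1
Racah Σ t=0..0: t=0:+1/2612736000 = 1/2612736000
⇒ 3j(3 5 8; -3 5 -2)² = 1/136136, sgn +1
4πI² = N·(3j₀)²·(3jₘ)² = 7/31603
I = +1·√(0.000221498/4π) = 0.00419836

0.004198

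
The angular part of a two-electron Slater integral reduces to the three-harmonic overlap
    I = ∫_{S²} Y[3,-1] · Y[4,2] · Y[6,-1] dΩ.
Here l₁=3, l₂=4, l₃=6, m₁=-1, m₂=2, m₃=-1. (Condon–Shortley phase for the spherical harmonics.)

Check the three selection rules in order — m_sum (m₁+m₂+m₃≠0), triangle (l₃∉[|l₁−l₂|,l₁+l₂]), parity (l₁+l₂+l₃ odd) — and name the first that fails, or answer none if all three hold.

m₁+m₂+m₃ = -1 + 2 − 1 = 0  ✓
triangle: |3−4|=1 ≤ l₃=6 ≤ 3+4=7  ✓
parity: l₁+l₂+l₃ = 13 is odd  ✗

parity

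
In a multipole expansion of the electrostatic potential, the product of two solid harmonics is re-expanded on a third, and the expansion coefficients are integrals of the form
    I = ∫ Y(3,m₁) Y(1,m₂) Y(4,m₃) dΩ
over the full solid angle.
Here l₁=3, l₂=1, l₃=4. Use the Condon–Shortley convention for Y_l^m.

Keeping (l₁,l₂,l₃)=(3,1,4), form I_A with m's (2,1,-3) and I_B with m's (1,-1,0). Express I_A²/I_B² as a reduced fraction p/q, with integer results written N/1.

7/2

Shared (l₁,l₂,l₃)=(3,1,4): N and (l;000)² cancel in I_A²/I_B².
A: Δ = 0!·6!·2!/9! = 1/252; Racah Σ t=0..0: t=0:+1/240 = 1/240; ⇒ 3j(3 1 4; 2 1 -3)² = 1/12, sgn -1
B: Δ = 0!·6!·2!/9! = 1/252; Racah Σ t=0..0: t=0:+1/96 = 1/96; ⇒ 3j(3 1 4; 1 -1 0)² = 1/42, sgn +1
I_A²/I_B² = (1/12)/(1/42) = 7/2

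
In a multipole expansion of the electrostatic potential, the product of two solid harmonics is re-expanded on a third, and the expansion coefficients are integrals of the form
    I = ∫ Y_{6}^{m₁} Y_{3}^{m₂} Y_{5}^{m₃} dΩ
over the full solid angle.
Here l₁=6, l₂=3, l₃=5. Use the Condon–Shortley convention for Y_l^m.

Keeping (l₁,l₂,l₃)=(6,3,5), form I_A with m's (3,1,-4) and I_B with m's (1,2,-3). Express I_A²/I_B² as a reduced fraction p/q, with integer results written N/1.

Same 6,3,5: normalisation and zero-m 3j drop out of the ratio.
A: Δ: 4! 8! 2! / 15! → 1/675675; sum: t=2:+1/40320 t=3:−1/241920 = 1/48384; 3j²(6 3 5; 3 1 -4) = Δ·Π!·Σ² = 24/1001  (sign -1)
B: Δ: 4! 8! 2! / 15! → 1/675675; sum: t=3:−1/17280 t=4:+1/120960 = -1/20160; 3j²(6 3 5; 1 2 -3) = Δ·Π!·Σ² = 64/3003  (sign -1)
I_A²/I_B² = (24/1001)/(64/3003) = 9/8

9/8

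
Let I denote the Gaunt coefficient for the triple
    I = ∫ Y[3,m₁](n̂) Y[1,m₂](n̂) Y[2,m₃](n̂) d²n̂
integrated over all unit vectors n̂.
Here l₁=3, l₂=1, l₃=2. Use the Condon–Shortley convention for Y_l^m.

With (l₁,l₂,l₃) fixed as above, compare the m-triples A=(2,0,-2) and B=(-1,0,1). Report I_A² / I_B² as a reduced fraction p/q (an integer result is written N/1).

Shared (l₁,l₂,l₃)=(3,1,2): N and (l;000)² cancel in I_A²/I_B².
A: Δ = 2!·4!·0!/7! = 1/105; Racah Σ t=1..1: t=1:−1/24 = -1/24; ⇒ 3j(3 1 2; 2 0 -2)² = 1/21, sgn -1
B: Δ = 2!·4!·0!/7! = 1/105; Racah Σ t=1..1: t=1:−1/6 = -1/6; ⇒ 3j(3 1 2; -1 0 1)² = 8/105, sgn +1
I_A²/I_B² = (1/21)/(8/105) = 5/8

5/8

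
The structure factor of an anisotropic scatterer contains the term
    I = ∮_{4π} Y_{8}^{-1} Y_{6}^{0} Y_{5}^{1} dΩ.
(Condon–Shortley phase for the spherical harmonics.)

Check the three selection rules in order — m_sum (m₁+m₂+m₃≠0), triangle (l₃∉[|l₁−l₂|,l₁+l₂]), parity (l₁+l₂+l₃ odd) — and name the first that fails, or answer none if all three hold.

azimuthal sum: -1 + 0 + 1 = 0  ✓
2 ≤ 5 ≤ 14 (triangle on l)  ✓
L = 8 + 6 + 5 = 19 (odd)  ✗

parity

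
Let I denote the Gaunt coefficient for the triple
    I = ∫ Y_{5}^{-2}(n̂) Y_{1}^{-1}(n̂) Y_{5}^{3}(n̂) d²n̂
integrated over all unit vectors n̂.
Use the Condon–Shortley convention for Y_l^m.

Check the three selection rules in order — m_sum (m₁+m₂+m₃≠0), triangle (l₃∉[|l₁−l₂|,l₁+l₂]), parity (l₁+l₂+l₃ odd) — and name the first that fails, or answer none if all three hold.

parity

Σmᵢ = 0  ✓
l₃∈[|l₁−l₂|,l₁+l₂]=[4,6], have l₃=5  ✓
Σlᵢ = 11 ⇒ odd  ✗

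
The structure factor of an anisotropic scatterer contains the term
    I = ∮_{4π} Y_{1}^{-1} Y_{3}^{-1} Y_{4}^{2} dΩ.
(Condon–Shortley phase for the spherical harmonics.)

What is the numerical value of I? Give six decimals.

Checks pass: Σm=0; 8 even; l₃=4∈[2,4].
(2·1+1)(2·3+1)(2·4+1) = 189
Δ: 0! 2! 6! / 9! → 1/252
sum: t=0:+1/36 = 1/36
3j²(1 3 4; 0 0 0) = Δ·Π!·Σ² = 4/63  (sign +1)
sum: t=0:+1/96 = 1/96
3j²(1 3 4; -1 -1 2) = Δ·Π!·Σ² = 5/84  (sign +1)
combine: 4πI² = 189·4/63·5/84 = 5/7
take √, sign +1: I = 0.23841361

0.238414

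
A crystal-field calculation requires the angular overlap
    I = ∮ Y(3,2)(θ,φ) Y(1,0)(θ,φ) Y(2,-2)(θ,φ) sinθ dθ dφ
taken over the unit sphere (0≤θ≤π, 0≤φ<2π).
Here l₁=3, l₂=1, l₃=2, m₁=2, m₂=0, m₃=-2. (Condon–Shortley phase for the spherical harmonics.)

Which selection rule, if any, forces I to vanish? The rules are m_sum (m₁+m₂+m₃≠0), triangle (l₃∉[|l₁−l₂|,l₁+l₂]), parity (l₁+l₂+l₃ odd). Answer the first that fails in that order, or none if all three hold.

Σmᵢ = 0  ✓
l₃∈[|l₁−l₂|,l₁+l₂]=[2,4], have l₃=2  ✓
Σlᵢ = 6 ⇒ even  ✓

none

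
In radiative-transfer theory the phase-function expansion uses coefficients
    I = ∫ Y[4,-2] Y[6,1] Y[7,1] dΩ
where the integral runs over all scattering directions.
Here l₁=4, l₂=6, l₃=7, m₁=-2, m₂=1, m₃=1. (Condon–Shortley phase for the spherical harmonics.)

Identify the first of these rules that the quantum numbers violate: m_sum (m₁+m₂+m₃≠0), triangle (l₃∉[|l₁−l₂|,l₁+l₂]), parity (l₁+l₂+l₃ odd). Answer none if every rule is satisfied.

parity

m₁+m₂+m₃ = -2 + 1 + 1 = 0  ✓
triangle: |4−6|=2 ≤ l₃=7 ≤ 4+6=10  ✓
parity: l₁+l₂+l₃ = 17 is odd  ✗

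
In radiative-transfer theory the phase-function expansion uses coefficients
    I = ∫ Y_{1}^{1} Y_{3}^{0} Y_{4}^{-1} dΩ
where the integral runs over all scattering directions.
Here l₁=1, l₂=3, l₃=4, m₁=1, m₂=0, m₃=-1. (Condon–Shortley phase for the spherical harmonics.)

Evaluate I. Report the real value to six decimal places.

Checks pass: Σm=0; 8 even; l₃=4∈[2,4].
(2·1+1)(2·3+1)(2·4+1) = 189
Δ: 0! 2! 6! / 9! → 1/252
sum: t=0:+1/36 = 1/36
3j²(1 3 4; 0 0 0) = Δ·Π!·Σ² = 4/63  (sign +1)
sum: t=0:+1/72 = 1/72
3j²(1 3 4; 1 0 -1) = Δ·Π!·Σ² = 5/126  (sign -1)
combine: 4πI² = 189·4/63·5/126 = 10/21
take √, sign -1: I = -0.19466390

-0.194664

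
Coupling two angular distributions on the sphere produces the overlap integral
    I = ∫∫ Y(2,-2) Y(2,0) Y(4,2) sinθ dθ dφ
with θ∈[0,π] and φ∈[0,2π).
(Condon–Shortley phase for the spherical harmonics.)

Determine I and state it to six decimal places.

Rules hold: Σm=0, L=8 even, 0≤4≤4.
N = 5·5·9 = 225
Δ = 0!·4!·4!/9! = 1/630
Racah Σ t=0..0: t=0:+1/16 = 1/16
⇒ 3j(2 2 4; 0 0 0)² = 2/35, sgn +1
Racah Σ t=0..0: t=0:+1/96 = 1/96
⇒ 3j(2 2 4; -2 0 2)² = 1/42, sgn +1
4πI² = N·(3j₀)²·(3jₘ)² = 15/49
I = +1·√(0.306122/4π) = 0.15607835

0.156078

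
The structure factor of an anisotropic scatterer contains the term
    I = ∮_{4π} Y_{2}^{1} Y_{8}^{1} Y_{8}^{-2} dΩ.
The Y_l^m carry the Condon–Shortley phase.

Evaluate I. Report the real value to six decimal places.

0.068038

Rules hold: Σm=0, L=18 even, 6≤8≤10.
N = 5·17·17 = 1445
Δ = 2!·2!·14!/19! = 1/348840
Racah Σ t=0..2: t=0:+1/116121600 t=1:−1/25401600 t=2:+1/116121600 = -1/45158400
⇒ 3j(2 8 8; 0 0 0)² = 24/1615, sgn -1
Racah Σ t=0..1: t=0:+1/87091200 t=1:−1/58060800 = -1/174182400
⇒ 3j(2 8 8; 1 1 -2)² = 7/2584, sgn -1
4πI² = N·(3j₀)²·(3jₘ)² = 21/361
I = +1·√(0.0581717/4π) = 0.06803793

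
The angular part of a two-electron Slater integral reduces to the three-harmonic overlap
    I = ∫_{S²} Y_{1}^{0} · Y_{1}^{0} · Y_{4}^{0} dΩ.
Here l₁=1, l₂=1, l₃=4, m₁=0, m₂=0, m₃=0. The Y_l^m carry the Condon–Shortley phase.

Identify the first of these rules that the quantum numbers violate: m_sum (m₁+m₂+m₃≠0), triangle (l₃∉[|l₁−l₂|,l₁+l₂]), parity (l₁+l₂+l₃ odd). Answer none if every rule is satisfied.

triangle

azimuthal sum: 0 + 0 + 0 = 0  ✓
0 ≤ 4 ≤ 2 (triangle on l)  ✗
L = 1 + 1 + 4 = 6 (even)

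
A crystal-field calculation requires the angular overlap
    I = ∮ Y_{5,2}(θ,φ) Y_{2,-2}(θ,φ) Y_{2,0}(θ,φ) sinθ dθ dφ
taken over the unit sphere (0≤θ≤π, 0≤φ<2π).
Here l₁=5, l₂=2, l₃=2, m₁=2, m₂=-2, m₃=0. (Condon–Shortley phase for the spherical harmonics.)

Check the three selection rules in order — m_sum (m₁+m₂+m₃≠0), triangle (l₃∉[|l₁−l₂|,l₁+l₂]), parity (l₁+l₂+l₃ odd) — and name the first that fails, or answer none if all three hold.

triangle

Σmᵢ = 0  ✓
l₃∈[|l₁−l₂|,l₁+l₂]=[3,7], have l₃=2  ✗
Σlᵢ = 9 ⇒ odd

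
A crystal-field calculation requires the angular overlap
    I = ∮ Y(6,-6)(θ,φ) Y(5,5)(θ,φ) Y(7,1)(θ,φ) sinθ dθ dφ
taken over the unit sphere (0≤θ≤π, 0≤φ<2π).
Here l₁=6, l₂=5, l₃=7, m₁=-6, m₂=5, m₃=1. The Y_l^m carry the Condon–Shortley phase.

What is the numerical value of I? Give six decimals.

-0.030399

m-sum 0 ✓  L=18 even ✓  1≤7≤11 ✓
Π(2lᵢ+1) = 13×11×15 = 2145
triangle coeff Δ(6,5,7) = 1/174594420
Σ_t [0,4]: t=0:+1/4147200 t=1:−1/207360 t=2:+1/82944 t=3:−1/207360 t=4:+1/4147200 = 1/345600
(3j)²=420/46189 [(6 5 7; 0 0 0)], sign=-1
Σ_t [4,4]: t=4:+1/696729600 = 1/696729600
(3j)²=5/8398 [(6 5 7; -6 5 1)], sign=+1
⇒ 4πI² = 15750/1356277
I = (-1)√(15750/1356277/(4π)) = -0.03039913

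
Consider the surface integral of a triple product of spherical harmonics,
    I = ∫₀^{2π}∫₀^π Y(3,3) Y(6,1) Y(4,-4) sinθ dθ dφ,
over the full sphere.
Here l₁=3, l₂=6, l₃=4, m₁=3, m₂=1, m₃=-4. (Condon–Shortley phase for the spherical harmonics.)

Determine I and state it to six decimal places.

L=13 odd ⇒ parity kills the (l;000) factor ⇒ I = 0

0.000000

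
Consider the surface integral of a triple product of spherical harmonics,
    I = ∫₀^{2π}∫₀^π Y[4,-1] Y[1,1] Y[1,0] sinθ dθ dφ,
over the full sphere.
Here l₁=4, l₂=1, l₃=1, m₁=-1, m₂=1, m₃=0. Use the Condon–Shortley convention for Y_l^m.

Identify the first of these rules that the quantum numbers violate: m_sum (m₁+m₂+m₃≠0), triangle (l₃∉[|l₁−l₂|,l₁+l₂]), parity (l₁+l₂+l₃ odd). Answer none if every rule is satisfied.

triangle

m₁+m₂+m₃ = -1 + 1 + 0 = 0  ✓
triangle: |4−1|=3 ≤ l₃=1 ≤ 4+1=5  ✗
parity: l₁+l₂+l₃ = 6 is even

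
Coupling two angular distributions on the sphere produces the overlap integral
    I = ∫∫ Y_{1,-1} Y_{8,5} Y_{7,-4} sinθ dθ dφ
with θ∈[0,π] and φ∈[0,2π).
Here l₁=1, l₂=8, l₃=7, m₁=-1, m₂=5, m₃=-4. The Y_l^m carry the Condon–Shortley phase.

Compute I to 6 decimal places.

-0.270230

Rules hold: Σm=0, L=16 even, 7≤7≤9.
N = 3·17·15 = 765
Δ = 2!·0!·14!/17! = 1/2040
Racah Σ t=1..1: t=1:−1/25401600 = -1/25401600
⇒ 3j(1 8 7; 0 0 0)² = 8/255, sgn +1
Racah Σ t=2..2: t=2:+1/479001600 = 1/479001600
⇒ 3j(1 8 7; -1 5 -4)² = 13/340, sgn -1
4πI² = N·(3j₀)²·(3jₘ)² = 78/85
I = -1·√(0.917647/4π) = -0.27022959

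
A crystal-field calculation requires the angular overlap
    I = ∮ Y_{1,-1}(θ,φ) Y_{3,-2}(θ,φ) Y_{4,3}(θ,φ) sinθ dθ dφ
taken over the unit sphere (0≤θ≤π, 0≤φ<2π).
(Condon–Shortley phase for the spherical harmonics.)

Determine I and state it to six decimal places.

Checks pass: Σm=0; 8 even; l₃=4∈[2,4].
(2·1+1)(2·3+1)(2·4+1) = 189
Δ: 0! 2! 6! / 9! → 1/252
sum: t=0:+1/36 = 1/36
3j²(1 3 4; 0 0 0) = Δ·Π!·Σ² = 4/63  (sign +1)
sum: t=0:+1/240 = 1/240
3j²(1 3 4; -1 -2 3) = Δ·Π!·Σ² = 1/12  (sign -1)
combine: 4πI² = 189·4/63·1/12 = 1/1
take √, sign -1: I = -0.28209479

-0.282095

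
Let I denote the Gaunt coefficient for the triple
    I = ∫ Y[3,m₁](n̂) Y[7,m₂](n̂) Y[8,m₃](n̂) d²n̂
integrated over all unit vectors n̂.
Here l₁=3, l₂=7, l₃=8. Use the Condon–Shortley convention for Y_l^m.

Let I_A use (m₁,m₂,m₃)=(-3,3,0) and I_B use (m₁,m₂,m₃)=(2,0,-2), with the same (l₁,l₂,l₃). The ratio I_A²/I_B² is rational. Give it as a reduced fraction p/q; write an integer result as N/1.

l's match ⇒ only the (l;m) 3-j factors differ between A and B.
A: triangle coeff Δ(3,7,8) = 1/5290740; Σ_t [2,2]: t=2:+1/46448640 = 1/46448640; (3j)²=75/8398 [(3 7 8; -3 3 0)], sign=+1
B: triangle coeff Δ(3,7,8) = 1/5290740; Σ_t [0,1]: t=0:+1/7257600 t=1:−1/12441600 = 1/17418240; (3j)²=125/25194 [(3 7 8; 2 0 -2)], sign=+1
I_A²/I_B² = (75/8398)/(125/25194) = 9/5

9/5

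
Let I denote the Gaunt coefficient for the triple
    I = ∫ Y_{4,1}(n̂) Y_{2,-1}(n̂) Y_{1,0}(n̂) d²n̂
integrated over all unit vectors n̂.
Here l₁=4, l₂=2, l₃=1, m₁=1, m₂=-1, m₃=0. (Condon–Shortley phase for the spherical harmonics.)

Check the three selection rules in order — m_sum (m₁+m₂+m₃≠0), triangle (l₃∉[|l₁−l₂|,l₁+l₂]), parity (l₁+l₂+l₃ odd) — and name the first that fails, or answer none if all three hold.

Σmᵢ = 0  ✓
l₃∈[|l₁−l₂|,l₁+l₂]=[2,6], have l₃=1  ✗
Σlᵢ = 7 ⇒ odd

triangle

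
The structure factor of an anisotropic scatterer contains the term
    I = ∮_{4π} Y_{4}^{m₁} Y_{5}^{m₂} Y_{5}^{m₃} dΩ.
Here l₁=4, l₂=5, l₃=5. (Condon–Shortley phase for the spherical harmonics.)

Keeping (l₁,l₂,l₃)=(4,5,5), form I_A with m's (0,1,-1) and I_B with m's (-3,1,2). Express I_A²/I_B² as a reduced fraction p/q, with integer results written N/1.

16/5

Shared (l₁,l₂,l₃)=(4,5,5): N and (l;000)² cancel in I_A²/I_B².
A: Δ = 4!·4!·6!/15! = 1/3153150; Racah Σ t=0..4: t=0:+1/414720 t=1:−1/4320 t=2:+1/768 t=3:−1/1296 t=4:+1/27648 = 7/20736; ⇒ 3j(4 5 5; 0 1 -1)² = 8/1287, sgn +1
B: Δ = 4!·4!·6!/15! = 1/3153150; Racah Σ t=3..4: t=3:−1/5184 t=4:+1/6912 = -1/20736; ⇒ 3j(4 5 5; -3 1 2)² = 5/2574, sgn +1
I_A²/I_B² = (8/1287)/(5/2574) = 16/5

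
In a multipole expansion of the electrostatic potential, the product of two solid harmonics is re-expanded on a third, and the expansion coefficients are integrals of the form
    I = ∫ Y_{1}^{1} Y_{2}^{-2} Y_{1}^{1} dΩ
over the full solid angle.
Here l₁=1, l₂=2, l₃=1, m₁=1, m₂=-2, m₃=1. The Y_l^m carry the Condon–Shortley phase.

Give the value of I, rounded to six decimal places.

Checks pass: Σm=0; 4 even; l₃=1∈[1,3].
(2·1+1)(2·2+1)(2·1+1) = 45
Δ: 2! 0! 2! / 5! → 1/30
sum: t=1:−1/1 = -1/1
3j²(1 2 1; 0 0 0) = Δ·Π!·Σ² = 2/15  (sign +1)
sum: t=0:+1/4 = 1/4
3j²(1 2 1; 1 -2 1) = Δ·Π!·Σ² = 1/5  (sign +1)
combine: 4πI² = 45·2/15·1/5 = 6/5
take √, sign +1: I = 0.30901936

0.309019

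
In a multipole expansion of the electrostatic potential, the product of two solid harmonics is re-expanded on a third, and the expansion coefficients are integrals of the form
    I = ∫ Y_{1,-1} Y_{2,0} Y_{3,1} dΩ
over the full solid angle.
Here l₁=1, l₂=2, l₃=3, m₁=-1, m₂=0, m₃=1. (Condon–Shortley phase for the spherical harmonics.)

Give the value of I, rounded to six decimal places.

-0.202301

Rules hold: Σm=0, L=6 even, 1≤3≤3.
N = 3·5·7 = 105
Δ = 0!·2!·4!/7! = 1/105
Racah Σ t=0..0: t=0:+1/4 = 1/4
⇒ 3j(1 2 3; 0 0 0)² = 3/35, sgn -1
Racah Σ t=0..0: t=0:+1/8 = 1/8
⇒ 3j(1 2 3; -1 0 1)² = 2/35, sgn +1
4πI² = N·(3j₀)²·(3jₘ)² = 18/35
I = -1·√(0.514286/4π) = -0.20230066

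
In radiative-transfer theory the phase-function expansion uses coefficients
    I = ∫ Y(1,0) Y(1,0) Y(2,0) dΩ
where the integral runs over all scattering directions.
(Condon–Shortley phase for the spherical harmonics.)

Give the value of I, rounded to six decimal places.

Checks pass: Σm=0; 4 even; l₃=2∈[0,2].
(2·1+1)(2·1+1)(2·2+1) = 45
Δ: 0! 2! 2! / 5! → 1/30
sum: t=0:+1/1 = 1/1
3j²(1 1 2; 0 0 0) = Δ·Π!·Σ² = 2/15  (sign +1)
(m-triple is (0,0,0) — same symbol as above.)
combine: 4πI² = 45·2/15·2/15 = 4/5
take √, sign +1: I = 0.25231325

0.252313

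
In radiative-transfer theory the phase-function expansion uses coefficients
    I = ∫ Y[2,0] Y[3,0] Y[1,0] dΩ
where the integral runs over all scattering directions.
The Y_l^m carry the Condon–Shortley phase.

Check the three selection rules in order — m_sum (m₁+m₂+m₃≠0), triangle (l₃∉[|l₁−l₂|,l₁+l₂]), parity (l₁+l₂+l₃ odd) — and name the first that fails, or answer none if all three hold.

none

azimuthal sum: 0 + 0 + 0 = 0  ✓
1 ≤ 1 ≤ 5 (triangle on l)  ✓
L = 2 + 3 + 1 = 6 (even)  ✓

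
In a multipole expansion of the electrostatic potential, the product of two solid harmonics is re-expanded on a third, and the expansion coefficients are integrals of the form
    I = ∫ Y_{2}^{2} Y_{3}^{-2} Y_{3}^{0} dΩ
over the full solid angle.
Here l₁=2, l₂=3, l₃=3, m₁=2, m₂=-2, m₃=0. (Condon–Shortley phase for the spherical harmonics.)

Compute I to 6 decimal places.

-0.188063

m-sum 0 ✓  L=8 even ✓  1≤3≤5 ✓
Π(2lᵢ+1) = 5×7×7 = 245
triangle coeff Δ(2,3,3) = 1/3780
Σ_t [0,2]: t=0:+1/24 t=1:−1/4 t=2:+1/24 = -1/6
(3j)²=4/105 [(2 3 3; 0 0 0)], sign=+1
Σ_t [0,0]: t=0:+1/24 = 1/24
(3j)²=1/21 [(2 3 3; 2 -2 0)], sign=-1
⇒ 4πI² = 4/9
I = (-1)√(4/9/(4π)) = -0.18806319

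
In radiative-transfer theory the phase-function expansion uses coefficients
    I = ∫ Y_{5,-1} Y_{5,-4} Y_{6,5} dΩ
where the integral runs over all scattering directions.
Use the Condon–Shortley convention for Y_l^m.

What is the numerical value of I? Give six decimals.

m-sum 0 ✓  L=16 even ✓  0≤6≤10 ✓
Π(2lᵢ+1) = 11×11×13 = 1573
triangle coeff Δ(5,5,6) = 1/28588560
Σ_t [0,4]: t=0:+1/345600 t=1:−1/13824 t=2:+1/5184 t=3:−1/13824 t=4:+1/345600 = 7/129600
(3j)²=80/7293 [(5 5 6; 0 0 0)], sign=+1
Σ_t [0,1]: t=0:+1/2073600 t=1:−1/518400 = -1/691200
(3j)²=81/4420 [(5 5 6; -1 -4 5)], sign=+1
⇒ 4πI² = 1188/3757
I = (+1)√(1188/3757/(4π)) = 0.15862904

0.158629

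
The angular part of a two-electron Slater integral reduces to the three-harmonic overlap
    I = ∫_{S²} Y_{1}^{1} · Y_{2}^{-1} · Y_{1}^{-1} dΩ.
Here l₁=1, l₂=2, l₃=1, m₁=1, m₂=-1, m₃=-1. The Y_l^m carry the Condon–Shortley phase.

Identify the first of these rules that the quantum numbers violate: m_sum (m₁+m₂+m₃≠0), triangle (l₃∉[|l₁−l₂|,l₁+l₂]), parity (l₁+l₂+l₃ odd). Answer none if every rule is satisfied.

m_sum

azimuthal sum: 1 − 1 − 1 = -1  ✗
1 ≤ 1 ≤ 3 (triangle on l)
L = 1 + 2 + 1 = 4 (even)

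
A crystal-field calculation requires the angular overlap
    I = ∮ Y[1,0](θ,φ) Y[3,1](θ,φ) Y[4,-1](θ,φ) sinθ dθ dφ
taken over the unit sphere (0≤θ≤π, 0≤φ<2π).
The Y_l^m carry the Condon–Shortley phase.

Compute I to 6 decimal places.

-0.238414

m-sum 0 ✓  L=8 even ✓  2≤4≤4 ✓
Π(2lᵢ+1) = 3×7×9 = 189
triangle coeff Δ(1,3,4) = 1/252
Σ_t [0,0]: t=0:+1/36 = 1/36
(3j)²=4/63 [(1 3 4; 0 0 0)], sign=+1
Σ_t [0,0]: t=0:+1/48 = 1/48
(3j)²=5/84 [(1 3 4; 0 1 -1)], sign=-1
⇒ 4πI² = 5/7
I = (-1)√(5/7/(4π)) = -0.23841361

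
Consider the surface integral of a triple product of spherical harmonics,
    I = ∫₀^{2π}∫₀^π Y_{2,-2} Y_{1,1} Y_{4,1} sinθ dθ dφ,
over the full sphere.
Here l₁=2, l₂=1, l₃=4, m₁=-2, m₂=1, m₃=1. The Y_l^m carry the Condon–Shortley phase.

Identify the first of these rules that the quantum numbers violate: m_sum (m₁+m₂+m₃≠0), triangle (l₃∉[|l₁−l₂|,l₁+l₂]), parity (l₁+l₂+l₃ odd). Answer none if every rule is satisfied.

m₁+m₂+m₃ = -2 + 1 + 1 = 0  ✓
triangle: |2−1|=1 ≤ l₃=4 ≤ 2+1=3  ✗
parity: l₁+l₂+l₃ = 7 is odd

triangle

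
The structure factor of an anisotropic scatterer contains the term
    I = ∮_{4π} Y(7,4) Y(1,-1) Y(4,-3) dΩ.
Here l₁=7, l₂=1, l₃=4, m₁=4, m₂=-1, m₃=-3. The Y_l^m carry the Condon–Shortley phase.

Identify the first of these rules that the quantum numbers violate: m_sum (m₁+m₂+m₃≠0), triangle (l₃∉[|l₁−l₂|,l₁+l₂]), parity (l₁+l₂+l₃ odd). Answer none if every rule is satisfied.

Σmᵢ = 0  ✓
l₃∈[|l₁−l₂|,l₁+l₂]=[6,8], have l₃=4  ✗
Σlᵢ = 12 ⇒ even

triangle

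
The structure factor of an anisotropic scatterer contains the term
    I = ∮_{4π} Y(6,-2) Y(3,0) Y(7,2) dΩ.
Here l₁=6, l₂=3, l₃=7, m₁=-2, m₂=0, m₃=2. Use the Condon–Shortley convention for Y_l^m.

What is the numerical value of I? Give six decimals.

m-sum 0 ✓  L=16 even ✓  3≤7≤9 ✓
Π(2lᵢ+1) = 13×7×15 = 1365
triangle coeff Δ(6,3,7) = 1/2042040
Σ_t [0,2]: t=0:+1/207360 t=1:−1/57600 t=2:+1/207360 = -1/129600
(3j)²=168/12155 [(6 3 7; 0 0 0)], sign=+1
Σ_t [0,2]: t=0:+1/967680 t=1:−1/120960 t=2:+1/207360 = -1/414720
(3j)²=21/4862 [(6 3 7; -2 0 2)], sign=+1
⇒ 4πI² = 37044/454597
I = (+1)√(37044/454597/(4π)) = 0.08052685

0.080527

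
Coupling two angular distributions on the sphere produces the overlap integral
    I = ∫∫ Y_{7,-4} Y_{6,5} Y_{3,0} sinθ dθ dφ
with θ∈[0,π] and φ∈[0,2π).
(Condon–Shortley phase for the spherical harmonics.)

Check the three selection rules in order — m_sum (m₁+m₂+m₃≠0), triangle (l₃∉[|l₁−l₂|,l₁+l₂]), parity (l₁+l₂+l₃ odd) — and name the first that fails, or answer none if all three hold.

m_sum

azimuthal sum: -4 + 5 + 0 = 1  ✗
1 ≤ 3 ≤ 13 (triangle on l)
L = 7 + 6 + 3 = 16 (even)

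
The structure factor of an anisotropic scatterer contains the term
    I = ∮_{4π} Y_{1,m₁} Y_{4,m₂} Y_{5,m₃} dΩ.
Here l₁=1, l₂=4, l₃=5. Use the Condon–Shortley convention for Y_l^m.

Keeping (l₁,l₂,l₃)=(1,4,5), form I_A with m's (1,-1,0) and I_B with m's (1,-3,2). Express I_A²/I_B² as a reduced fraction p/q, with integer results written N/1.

10/3

Same 1,4,5: normalisation and zero-m 3j drop out of the ratio.
A: Δ: 0! 2! 8! / 11! → 1/495; sum: t=0:+1/1440 = 1/1440; 3j²(1 4 5; 1 -1 0) = Δ·Π!·Σ² = 2/99  (sign -1)
B: Δ: 0! 2! 8! / 11! → 1/495; sum: t=0:+1/10080 = 1/10080; 3j²(1 4 5; 1 -3 2) = Δ·Π!·Σ² = 1/165  (sign -1)
I_A²/I_B² = (2/99)/(1/165) = 10/3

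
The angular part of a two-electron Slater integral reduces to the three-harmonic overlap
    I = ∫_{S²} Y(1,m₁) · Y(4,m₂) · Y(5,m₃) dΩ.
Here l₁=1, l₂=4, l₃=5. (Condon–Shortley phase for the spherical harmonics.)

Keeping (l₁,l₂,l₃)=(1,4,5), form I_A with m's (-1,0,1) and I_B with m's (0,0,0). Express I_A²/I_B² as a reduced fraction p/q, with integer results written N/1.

l's match ⇒ only the (l;m) 3-j factors differ between A and B.
A: triangle coeff Δ(1,4,5) = 1/495; Σ_t [0,0]: t=0:+1/1152 = 1/1152; (3j)²=1/33 [(1 4 5; -1 0 1)], sign=+1
B: triangle coeff Δ(1,4,5) = 1/495; Σ_t [0,0]: t=0:+1/576 = 1/576; (3j)²=5/99 [(1 4 5; 0 0 0)], sign=-1
I_A²/I_B² = (1/33)/(5/99) = 3/5

3/5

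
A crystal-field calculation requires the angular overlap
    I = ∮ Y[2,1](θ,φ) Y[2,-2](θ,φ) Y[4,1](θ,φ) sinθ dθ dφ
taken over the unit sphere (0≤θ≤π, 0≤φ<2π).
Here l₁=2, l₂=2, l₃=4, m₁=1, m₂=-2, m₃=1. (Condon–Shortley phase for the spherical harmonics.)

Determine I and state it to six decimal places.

-0.090112

Rules hold: Σm=0, L=8 even, 0≤4≤4.
N = 5·5·9 = 225
Δ = 0!·4!·4!/9! = 1/630
Racah Σ t=0..0: t=0:+1/16 = 1/16
⇒ 3j(2 2 4; 0 0 0)² = 2/35, sgn +1
Racah Σ t=0..0: t=0:+1/144 = 1/144
⇒ 3j(2 2 4; 1 -2 1)² = 1/126, sgn -1
4πI² = N·(3j₀)²·(3jₘ)² = 5/49
I = -1·√(0.102041/4π) = -0.09011188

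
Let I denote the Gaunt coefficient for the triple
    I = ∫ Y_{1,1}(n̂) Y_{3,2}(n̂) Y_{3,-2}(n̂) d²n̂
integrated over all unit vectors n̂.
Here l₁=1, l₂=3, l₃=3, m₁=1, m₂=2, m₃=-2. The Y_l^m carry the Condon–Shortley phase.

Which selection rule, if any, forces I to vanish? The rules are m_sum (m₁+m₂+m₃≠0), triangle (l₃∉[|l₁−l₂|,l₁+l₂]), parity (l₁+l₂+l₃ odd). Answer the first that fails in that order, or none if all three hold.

Σmᵢ = 1  ✗
l₃∈[|l₁−l₂|,l₁+l₂]=[2,4], have l₃=3
Σlᵢ = 7 ⇒ odd

m_sum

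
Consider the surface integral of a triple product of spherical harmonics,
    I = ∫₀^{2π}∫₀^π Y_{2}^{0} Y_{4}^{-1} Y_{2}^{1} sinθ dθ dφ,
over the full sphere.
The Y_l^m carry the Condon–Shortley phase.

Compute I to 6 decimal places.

Checks pass: Σm=0; 8 even; l₃=2∈[2,6].
(2·2+1)(2·4+1)(2·2+1) = 225
Δ: 4! 0! 4! / 9! → 1/630
sum: t=2:+1/16 = 1/16
3j²(2 4 2; 0 0 0) = Δ·Π!·Σ² = 2/35  (sign +1)
sum: t=2:+1/24 = 1/24
3j²(2 4 2; 0 -1 1) = Δ·Π!·Σ² = 1/21  (sign -1)
combine: 4πI² = 225·2/35·1/21 = 30/49
take √, sign -1: I = -0.22072812

-0.220728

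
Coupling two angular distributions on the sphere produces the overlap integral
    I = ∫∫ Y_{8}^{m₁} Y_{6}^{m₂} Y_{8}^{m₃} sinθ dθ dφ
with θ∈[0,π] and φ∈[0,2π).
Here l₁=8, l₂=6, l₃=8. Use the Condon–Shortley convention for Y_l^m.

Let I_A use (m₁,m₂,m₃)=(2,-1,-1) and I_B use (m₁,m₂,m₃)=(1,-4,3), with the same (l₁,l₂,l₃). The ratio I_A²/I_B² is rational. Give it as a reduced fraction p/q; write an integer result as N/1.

Same 8,6,8: normalisation and zero-m 3j drop out of the ratio.
A: Δ: 6! 10! 6! / 23! → 1/13742520792; sum: t=0:+1/1492992000 t=1:−1/82944000 t=2:+1/29859840 t=3:−1/52254720 t=4:+1/464486400 t=5:−1/31352832000 = 319/62705664000; 3j²(8 6 8; 2 -1 -1) = Δ·Π!·Σ² = 4205/772616  (sign -1)
B: Δ: 6! 10! 6! / 23! → 1/13742520792; sum: t=0:+1/1045094400 t=1:−1/248832000 t=2:+1/497664000 = -11/10450944000; 3j²(8 6 8; 1 -4 3) = Δ·Π!·Σ² = 495/96577  (sign +1)
I_A²/I_B² = (4205/772616)/(495/96577) = 841/792

841/792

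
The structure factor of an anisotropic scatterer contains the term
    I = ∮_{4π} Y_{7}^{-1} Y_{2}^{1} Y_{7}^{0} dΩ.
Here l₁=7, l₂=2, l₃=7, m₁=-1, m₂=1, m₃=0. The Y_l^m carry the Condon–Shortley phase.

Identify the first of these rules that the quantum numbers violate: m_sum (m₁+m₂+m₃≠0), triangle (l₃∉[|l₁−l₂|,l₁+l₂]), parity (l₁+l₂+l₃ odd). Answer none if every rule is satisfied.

azimuthal sum: -1 + 1 + 0 = 0  ✓
5 ≤ 7 ≤ 9 (triangle on l)  ✓
L = 7 + 2 + 7 = 16 (even)  ✓

none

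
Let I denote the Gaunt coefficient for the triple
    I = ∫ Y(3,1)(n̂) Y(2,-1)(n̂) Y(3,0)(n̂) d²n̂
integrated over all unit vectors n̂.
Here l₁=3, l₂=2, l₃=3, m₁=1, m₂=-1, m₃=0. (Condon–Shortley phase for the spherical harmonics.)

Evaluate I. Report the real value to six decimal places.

Rules hold: Σm=0, L=8 even, 1≤3≤5.
N = 7·5·7 = 245
Δ = 2!·4!·2!/9! = 1/3780
Racah Σ t=0..2: t=0:+1/24 t=1:−1/4 t=2:+1/24 = -1/6
⇒ 3j(3 2 3; 0 0 0)² = 4/105, sgn +1
Racah Σ t=0..1: t=0:+1/8 t=1:−1/12 = 1/24
⇒ 3j(3 2 3; 1 -1 0)² = 1/210, sgn -1
4πI² = N·(3j₀)²·(3jₘ)² = 2/45
I = -1·√(0.0444444/4π) = -0.05947080

-0.059471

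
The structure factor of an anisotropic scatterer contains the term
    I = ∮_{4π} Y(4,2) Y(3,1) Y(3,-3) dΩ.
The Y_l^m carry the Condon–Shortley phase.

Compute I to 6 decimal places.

Checks pass: Σm=0; 10 even; l₃=3∈[1,7].
(2·4+1)(2·3+1)(2·3+1) = 441
Δ: 4! 4! 2! / 11! → 1/34650
sum: t=1:−1/72 t=2:+1/16 t=3:−1/72 = 5/144
3j²(4 3 3; 0 0 0) = Δ·Π!·Σ² = 2/77  (sign -1)
sum: t=2:+1/192 = 1/192
3j²(4 3 3; 2 1 -3) = Δ·Π!·Σ² = 3/77  (sign +1)
combine: 4πI² = 441·2/77·3/77 = 54/121
take √, sign -1: I = -0.18845135

-0.188451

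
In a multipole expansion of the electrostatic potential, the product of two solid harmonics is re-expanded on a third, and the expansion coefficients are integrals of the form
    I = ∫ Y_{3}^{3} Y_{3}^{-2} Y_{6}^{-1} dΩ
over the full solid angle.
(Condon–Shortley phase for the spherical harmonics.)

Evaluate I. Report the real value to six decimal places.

Checks pass: Σm=0; 12 even; l₃=6∈[0,6].
(2·3+1)(2·3+1)(2·6+1) = 637
Δ: 0! 6! 6! / 13! → 1/12012
sum: t=0:+1/1296 = 1/1296
3j²(3 3 6; 0 0 0) = Δ·Π!·Σ² = 100/3003  (sign +1)
sum: t=0:+1/86400 = 1/86400
3j²(3 3 6; 3 -2 -1) = Δ·Π!·Σ² = 1/1716  (sign -1)
combine: 4πI² = 637·100/3003·1/1716 = 175/14157
take √, sign -1: I = -0.03136379

-0.031364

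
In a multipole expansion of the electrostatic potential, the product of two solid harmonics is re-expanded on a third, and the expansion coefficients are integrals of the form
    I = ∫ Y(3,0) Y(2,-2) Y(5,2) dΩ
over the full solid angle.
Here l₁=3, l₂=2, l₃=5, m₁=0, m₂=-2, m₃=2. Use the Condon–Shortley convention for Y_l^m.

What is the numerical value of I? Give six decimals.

0.141758

m-sum 0 ✓  L=10 even ✓  1≤5≤5 ✓
Π(2lᵢ+1) = 7×5×11 = 385
triangle coeff Δ(3,2,5) = 1/2310
Σ_t [0,0]: t=0:+1/144 = 1/144
(3j)²=10/231 [(3 2 5; 0 0 0)], sign=-1
Σ_t [0,0]: t=0:+1/864 = 1/864
(3j)²=1/66 [(3 2 5; 0 -2 2)], sign=-1
⇒ 4πI² = 25/99
I = (+1)√(25/99/(4π)) = 0.14175797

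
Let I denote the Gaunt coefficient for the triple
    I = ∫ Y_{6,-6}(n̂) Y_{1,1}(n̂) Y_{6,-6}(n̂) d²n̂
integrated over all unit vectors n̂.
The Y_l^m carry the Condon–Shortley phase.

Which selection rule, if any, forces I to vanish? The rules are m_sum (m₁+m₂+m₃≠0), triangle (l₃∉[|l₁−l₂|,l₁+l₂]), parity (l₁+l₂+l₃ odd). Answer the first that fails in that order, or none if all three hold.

m₁+m₂+m₃ = -6 + 1 − 6 = -11  ✗
triangle: |6−1|=5 ≤ l₃=6 ≤ 6+1=7
parity: l₁+l₂+l₃ = 13 is odd

m_sum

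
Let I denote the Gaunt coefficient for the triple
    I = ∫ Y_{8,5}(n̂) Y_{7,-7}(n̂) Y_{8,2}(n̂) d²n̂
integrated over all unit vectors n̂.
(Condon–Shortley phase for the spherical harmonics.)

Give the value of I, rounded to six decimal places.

0.000000

l₁+l₂+l₃=23 is odd: 3j(l;000)=0 ⇒ I=0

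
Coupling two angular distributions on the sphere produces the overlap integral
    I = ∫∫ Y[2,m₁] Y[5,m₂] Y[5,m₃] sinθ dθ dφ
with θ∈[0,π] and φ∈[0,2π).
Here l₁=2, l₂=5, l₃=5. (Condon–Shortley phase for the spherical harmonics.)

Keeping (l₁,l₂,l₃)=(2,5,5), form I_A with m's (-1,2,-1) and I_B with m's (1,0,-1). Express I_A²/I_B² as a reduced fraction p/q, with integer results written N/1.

42/5

l's match ⇒ only the (l;m) 3-j factors differ between A and B.
A: triangle coeff Δ(2,5,5) = 1/38610; Σ_t [1,2]: t=1:−1/2880 t=2:+1/1440 = 1/2880; (3j)²=7/715 [(2 5 5; -1 2 -1)], sign=+1
B: triangle coeff Δ(2,5,5) = 1/38610; Σ_t [0,1]: t=0:+1/1440 t=1:−1/1152 = -1/5760; (3j)²=1/858 [(2 5 5; 1 0 -1)], sign=-1
I_A²/I_B² = (7/715)/(1/858) = 42/5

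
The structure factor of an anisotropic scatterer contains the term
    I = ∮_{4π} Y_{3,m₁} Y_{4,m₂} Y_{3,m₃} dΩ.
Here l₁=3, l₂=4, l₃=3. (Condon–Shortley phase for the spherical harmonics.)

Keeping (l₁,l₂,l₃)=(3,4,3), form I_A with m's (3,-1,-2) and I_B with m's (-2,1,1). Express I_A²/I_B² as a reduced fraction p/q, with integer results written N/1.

15/16

l's match ⇒ only the (l;m) 3-j factors differ between A and B.
A: triangle coeff Δ(3,4,3) = 1/34650; Σ_t [0,0]: t=0:+1/288 = 1/288; (3j)²=5/231 [(3 4 3; 3 -1 -2)], sign=-1
B: triangle coeff Δ(3,4,3) = 1/34650; Σ_t [3,4]: t=3:−1/48 t=4:+1/144 = -1/72; (3j)²=16/693 [(3 4 3; -2 1 1)], sign=-1
I_A²/I_B² = (5/231)/(16/693) = 15/16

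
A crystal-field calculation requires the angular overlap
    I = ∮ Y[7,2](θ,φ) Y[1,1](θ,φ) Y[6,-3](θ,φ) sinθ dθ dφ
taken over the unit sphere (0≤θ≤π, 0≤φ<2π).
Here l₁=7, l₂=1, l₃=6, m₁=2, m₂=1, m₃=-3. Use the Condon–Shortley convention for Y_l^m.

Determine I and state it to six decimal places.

0.110647

Rules hold: Σm=0, L=14 even, 6≤6≤8.
N = 15·3·13 = 585
Δ = 2!·12!·0!/15! = 1/1365
Racah Σ t=1..1: t=1:−1/518400 = -1/518400
⇒ 3j(7 1 6; 0 0 0)² = 7/195, sgn -1
Racah Σ t=2..2: t=2:+1/4354560 = 1/4354560
⇒ 3j(7 1 6; 2 1 -3)² = 2/273, sgn -1
4πI² = N·(3j₀)²·(3jₘ)² = 2/13
I = +1·√(0.153846/4π) = 0.11064668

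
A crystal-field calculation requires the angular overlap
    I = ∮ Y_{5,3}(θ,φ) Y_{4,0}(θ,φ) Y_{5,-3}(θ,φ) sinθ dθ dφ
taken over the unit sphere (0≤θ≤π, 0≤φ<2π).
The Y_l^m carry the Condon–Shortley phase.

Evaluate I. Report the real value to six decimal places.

0.130198

m-sum 0 ✓  L=14 even ✓  1≤5≤9 ✓
Π(2lᵢ+1) = 11×9×11 = 1089
triangle coeff Δ(5,4,5) = 1/3153150
Σ_t [0,4]: t=0:+1/69120 t=1:−1/1728 t=2:+1/576 t=3:−1/1728 t=4:+1/69120 = 7/11520
(3j)²=2/143 [(5 4 5; 0 0 0)], sign=-1
Σ_t [0,2]: t=0:+1/27648 t=1:−1/4320 t=2:+1/11520 = -1/9216
(3j)²=2/143 [(5 4 5; 3 0 -3)], sign=-1
⇒ 4πI² = 36/169
I = (+1)√(36/169/(4π)) = 0.13019760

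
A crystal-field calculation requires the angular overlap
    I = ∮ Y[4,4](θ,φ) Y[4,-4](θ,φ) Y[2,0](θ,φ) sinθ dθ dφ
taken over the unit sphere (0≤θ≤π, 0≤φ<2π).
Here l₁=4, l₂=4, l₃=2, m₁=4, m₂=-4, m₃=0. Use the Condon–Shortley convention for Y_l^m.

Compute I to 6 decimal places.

-0.229376

m-sum 0 ✓  L=10 even ✓  0≤2≤8 ✓
Π(2lᵢ+1) = 9×9×5 = 405
triangle coeff Δ(4,4,2) = 1/13860
Σ_t [2,4]: t=2:+1/192 t=3:−1/36 t=4:+1/192 = -5/288
(3j)²=20/693 [(4 4 2; 0 0 0)], sign=-1
Σ_t [0,0]: t=0:+1/2880 = 1/2880
(3j)²=28/495 [(4 4 2; 4 -4 0)], sign=+1
⇒ 4πI² = 80/121
I = (-1)√(80/121/(4π)) = -0.22937568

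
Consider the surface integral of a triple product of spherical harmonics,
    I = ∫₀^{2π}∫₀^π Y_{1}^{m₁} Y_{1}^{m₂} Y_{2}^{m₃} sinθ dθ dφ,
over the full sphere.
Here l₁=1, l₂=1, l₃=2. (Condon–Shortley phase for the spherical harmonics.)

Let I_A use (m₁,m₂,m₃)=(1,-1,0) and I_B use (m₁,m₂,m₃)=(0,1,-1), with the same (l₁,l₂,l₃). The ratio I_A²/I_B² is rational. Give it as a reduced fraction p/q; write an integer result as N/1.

1/3

Shared (l₁,l₂,l₃)=(1,1,2): N and (l;000)² cancel in I_A²/I_B².
A: Δ = 0!·2!·2!/5! = 1/30; Racah Σ t=0..0: t=0:+1/4 = 1/4; ⇒ 3j(1 1 2; 1 -1 0)² = 1/30, sgn +1
B: Δ = 0!·2!·2!/5! = 1/30; Racah Σ t=0..0: t=0:+1/2 = 1/2; ⇒ 3j(1 1 2; 0 1 -1)² = 1/10, sgn -1
I_A²/I_B² = (1/30)/(1/10) = 1/3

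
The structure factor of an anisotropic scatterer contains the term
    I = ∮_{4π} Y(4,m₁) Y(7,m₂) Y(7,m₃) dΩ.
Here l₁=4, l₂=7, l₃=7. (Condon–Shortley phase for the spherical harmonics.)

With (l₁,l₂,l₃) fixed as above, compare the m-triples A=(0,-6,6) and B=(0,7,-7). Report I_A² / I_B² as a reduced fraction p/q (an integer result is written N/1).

l's match ⇒ only the (l;m) 3-j factors differ between A and B.
A: triangle coeff Δ(4,7,7) = 1/58198140; Σ_t [0,1]: t=0:+1/209018880 t=1:−1/130636800 = -1/348364800; (3j)²=143/45220 [(4 7 7; 0 -6 6)], sign=+1
B: triangle coeff Δ(4,7,7) = 1/58198140; Σ_t [4,4]: t=4:+1/2090188800 = 1/2090188800; (3j)²=1001/58140 [(4 7 7; 0 7 -7)], sign=+1
I_A²/I_B² = (143/45220)/(1001/58140) = 9/49

9/49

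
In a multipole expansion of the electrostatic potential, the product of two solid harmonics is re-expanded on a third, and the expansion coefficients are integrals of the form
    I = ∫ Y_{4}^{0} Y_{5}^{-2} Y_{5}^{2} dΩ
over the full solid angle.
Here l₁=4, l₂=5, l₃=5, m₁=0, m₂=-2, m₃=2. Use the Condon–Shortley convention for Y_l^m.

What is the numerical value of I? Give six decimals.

-0.021700

Checks pass: Σm=0; 14 even; l₃=5∈[1,9].
(2·4+1)(2·5+1)(2·5+1) = 1089
Δ: 4! 4! 6! / 15! → 1/3153150
sum: t=0:+1/69120 t=1:−1/1728 t=2:+1/576 t=3:−1/1728 t=4:+1/69120 = 7/11520
3j²(4 5 5; 0 0 0) = Δ·Π!·Σ² = 2/143  (sign -1)
sum: t=0:+1/20736 t=1:−1/1728 t=2:+1/1920 t=3:−1/25920 = -1/20736
3j²(4 5 5; 0 -2 2) = Δ·Π!·Σ² = 1/2574  (sign +1)
combine: 4πI² = 1089·2/143·1/2574 = 1/169
take √, sign -1: I = -0.02169960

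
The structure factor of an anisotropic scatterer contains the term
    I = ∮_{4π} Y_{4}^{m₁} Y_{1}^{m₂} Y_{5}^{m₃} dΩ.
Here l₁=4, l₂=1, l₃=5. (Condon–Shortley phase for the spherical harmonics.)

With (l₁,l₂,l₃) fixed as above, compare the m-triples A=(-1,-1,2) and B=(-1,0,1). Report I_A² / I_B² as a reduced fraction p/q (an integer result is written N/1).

7/8

Same 4,1,5: normalisation and zero-m 3j drop out of the ratio.
A: Δ: 0! 8! 2! / 11! → 1/495; sum: t=0:+1/1440 = 1/1440; 3j²(4 1 5; -1 -1 2) = Δ·Π!·Σ² = 7/165  (sign -1)
B: Δ: 0! 8! 2! / 11! → 1/495; sum: t=0:+1/720 = 1/720; 3j²(4 1 5; -1 0 1) = Δ·Π!·Σ² = 8/165  (sign +1)
I_A²/I_B² = (7/165)/(8/165) = 7/8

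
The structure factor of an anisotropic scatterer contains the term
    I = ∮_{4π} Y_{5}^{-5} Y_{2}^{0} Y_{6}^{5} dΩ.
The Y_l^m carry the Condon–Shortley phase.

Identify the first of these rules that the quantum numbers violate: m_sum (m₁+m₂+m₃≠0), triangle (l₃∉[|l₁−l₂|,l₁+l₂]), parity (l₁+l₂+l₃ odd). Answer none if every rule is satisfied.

parity

m₁+m₂+m₃ = -5 + 0 + 5 = 0  ✓
triangle: |5−2|=3 ≤ l₃=6 ≤ 5+2=7  ✓
parity: l₁+l₂+l₃ = 13 is odd  ✗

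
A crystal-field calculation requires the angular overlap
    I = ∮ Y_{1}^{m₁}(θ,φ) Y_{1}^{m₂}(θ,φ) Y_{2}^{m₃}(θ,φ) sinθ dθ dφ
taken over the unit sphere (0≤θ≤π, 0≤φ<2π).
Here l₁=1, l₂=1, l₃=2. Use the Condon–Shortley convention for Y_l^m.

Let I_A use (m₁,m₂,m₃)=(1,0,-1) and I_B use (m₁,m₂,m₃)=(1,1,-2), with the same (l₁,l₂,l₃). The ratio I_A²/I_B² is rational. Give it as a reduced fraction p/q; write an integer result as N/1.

Same 1,1,2: normalisation and zero-m 3j drop out of the ratio.
A: Δ: 0! 2! 2! / 5! → 1/30; sum: t=0:+1/2 = 1/2; 3j²(1 1 2; 1 0 -1) = Δ·Π!·Σ² = 1/10  (sign -1)
B: Δ: 0! 2! 2! / 5! → 1/30; sum: t=0:+1/4 = 1/4; 3j²(1 1 2; 1 1 -2) = Δ·Π!·Σ² = 1/5  (sign +1)
I_A²/I_B² = (1/10)/(1/5) = 1/2

1/2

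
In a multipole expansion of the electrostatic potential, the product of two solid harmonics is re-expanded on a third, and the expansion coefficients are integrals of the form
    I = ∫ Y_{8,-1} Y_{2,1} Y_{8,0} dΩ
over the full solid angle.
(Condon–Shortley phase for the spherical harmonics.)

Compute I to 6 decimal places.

-0.023001

Rules hold: Σm=0, L=18 even, 6≤8≤10.
N = 17·5·17 = 1445
Δ = 2!·14!·2!/19! = 1/348840
Racah Σ t=0..2: t=0:+1/116121600 t=1:−1/25401600 t=2:+1/116121600 = -1/45158400
⇒ 3j(8 2 8; 0 0 0)² = 24/1615, sgn -1
Racah Σ t=1..2: t=1:−1/58060800 t=2:+1/50803200 = 1/406425600
⇒ 3j(8 2 8; -1 1 0)² = 1/3230, sgn +1
4πI² = N·(3j₀)²·(3jₘ)² = 12/1805
I = -1·√(0.0066482/4π) = -0.02300102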